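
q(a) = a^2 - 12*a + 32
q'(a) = 2*a - 12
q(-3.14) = 79.54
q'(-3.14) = -18.28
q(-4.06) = 97.20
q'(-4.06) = -20.12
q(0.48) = 26.47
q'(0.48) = -11.04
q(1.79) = 13.72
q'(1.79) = -8.42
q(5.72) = -3.92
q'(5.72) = -0.56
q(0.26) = 28.95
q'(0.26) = -11.48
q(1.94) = 12.48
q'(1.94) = -8.12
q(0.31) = 28.38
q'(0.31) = -11.38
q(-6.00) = 140.00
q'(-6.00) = -24.00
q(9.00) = 5.00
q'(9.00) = 6.00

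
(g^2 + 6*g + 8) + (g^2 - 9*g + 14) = 2*g^2 - 3*g + 22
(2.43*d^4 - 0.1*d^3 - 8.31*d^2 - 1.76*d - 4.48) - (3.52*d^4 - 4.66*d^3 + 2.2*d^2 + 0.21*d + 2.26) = -1.09*d^4 + 4.56*d^3 - 10.51*d^2 - 1.97*d - 6.74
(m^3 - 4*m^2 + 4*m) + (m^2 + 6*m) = m^3 - 3*m^2 + 10*m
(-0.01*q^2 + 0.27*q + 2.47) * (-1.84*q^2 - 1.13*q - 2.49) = 0.0184*q^4 - 0.4855*q^3 - 4.825*q^2 - 3.4634*q - 6.1503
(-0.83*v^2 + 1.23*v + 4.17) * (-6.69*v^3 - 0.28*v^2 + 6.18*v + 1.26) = 5.5527*v^5 - 7.9963*v^4 - 33.3711*v^3 + 5.388*v^2 + 27.3204*v + 5.2542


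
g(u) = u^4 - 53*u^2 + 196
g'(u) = 4*u^3 - 106*u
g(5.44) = -496.68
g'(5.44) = 67.32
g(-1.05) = 138.78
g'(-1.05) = 106.67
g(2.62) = -120.69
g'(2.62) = -205.78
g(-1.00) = 144.00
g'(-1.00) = 102.00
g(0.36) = 189.15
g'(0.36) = -37.97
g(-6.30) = -332.27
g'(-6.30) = -332.39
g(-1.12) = 131.09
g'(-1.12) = 113.10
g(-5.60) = -482.63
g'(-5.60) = -108.86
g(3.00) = -200.00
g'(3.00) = -210.00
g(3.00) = -200.00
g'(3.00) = -210.00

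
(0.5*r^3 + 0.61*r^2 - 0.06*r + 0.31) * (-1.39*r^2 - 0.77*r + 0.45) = -0.695*r^5 - 1.2329*r^4 - 0.1613*r^3 - 0.1102*r^2 - 0.2657*r + 0.1395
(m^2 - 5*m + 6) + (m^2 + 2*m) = 2*m^2 - 3*m + 6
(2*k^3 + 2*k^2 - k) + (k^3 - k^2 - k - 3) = 3*k^3 + k^2 - 2*k - 3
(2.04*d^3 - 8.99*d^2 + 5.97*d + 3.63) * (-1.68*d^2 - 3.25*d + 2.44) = -3.4272*d^5 + 8.4732*d^4 + 24.1655*d^3 - 47.4365*d^2 + 2.7693*d + 8.8572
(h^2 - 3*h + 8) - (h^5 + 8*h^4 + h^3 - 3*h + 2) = -h^5 - 8*h^4 - h^3 + h^2 + 6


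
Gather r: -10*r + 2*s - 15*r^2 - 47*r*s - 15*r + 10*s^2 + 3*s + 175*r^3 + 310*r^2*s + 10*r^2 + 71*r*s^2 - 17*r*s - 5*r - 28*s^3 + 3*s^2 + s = 175*r^3 + r^2*(310*s - 5) + r*(71*s^2 - 64*s - 30) - 28*s^3 + 13*s^2 + 6*s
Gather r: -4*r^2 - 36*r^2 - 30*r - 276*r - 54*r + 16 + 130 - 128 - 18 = -40*r^2 - 360*r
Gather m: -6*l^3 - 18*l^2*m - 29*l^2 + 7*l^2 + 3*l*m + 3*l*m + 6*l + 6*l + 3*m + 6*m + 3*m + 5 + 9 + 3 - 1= -6*l^3 - 22*l^2 + 12*l + m*(-18*l^2 + 6*l + 12) + 16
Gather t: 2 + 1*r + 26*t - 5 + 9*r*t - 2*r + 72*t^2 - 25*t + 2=-r + 72*t^2 + t*(9*r + 1) - 1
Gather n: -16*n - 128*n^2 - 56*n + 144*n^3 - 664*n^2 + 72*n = 144*n^3 - 792*n^2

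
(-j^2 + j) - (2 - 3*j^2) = 2*j^2 + j - 2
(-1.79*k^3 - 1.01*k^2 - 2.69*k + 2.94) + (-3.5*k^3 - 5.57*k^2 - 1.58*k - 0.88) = -5.29*k^3 - 6.58*k^2 - 4.27*k + 2.06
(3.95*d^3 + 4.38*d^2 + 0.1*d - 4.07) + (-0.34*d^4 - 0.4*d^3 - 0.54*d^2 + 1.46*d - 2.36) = -0.34*d^4 + 3.55*d^3 + 3.84*d^2 + 1.56*d - 6.43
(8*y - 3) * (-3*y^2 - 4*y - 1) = -24*y^3 - 23*y^2 + 4*y + 3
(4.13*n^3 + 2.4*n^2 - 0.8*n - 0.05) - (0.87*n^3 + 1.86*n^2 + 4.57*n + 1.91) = 3.26*n^3 + 0.54*n^2 - 5.37*n - 1.96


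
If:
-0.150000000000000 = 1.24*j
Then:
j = -0.12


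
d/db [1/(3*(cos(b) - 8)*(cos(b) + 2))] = 2*(cos(b) - 3)*sin(b)/(3*(cos(b) - 8)^2*(cos(b) + 2)^2)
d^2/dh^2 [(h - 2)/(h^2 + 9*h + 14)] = 2*((h - 2)*(2*h + 9)^2 - (3*h + 7)*(h^2 + 9*h + 14))/(h^2 + 9*h + 14)^3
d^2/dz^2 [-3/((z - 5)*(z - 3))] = 6*(-(z - 5)^2 - (z - 5)*(z - 3) - (z - 3)^2)/((z - 5)^3*(z - 3)^3)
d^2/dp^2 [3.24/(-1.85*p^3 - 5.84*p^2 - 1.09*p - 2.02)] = ((35.964*p + 37.8432)*(1.85*p^3 + 5.84*p^2 + 1.09*p + 2.02) - 3.24*(5.55*p^2 + 11.68*p + 1.09)*(11.1*p^2 + 23.36*p + 2.18))/(1.85*p^3 + 5.84*p^2 + 1.09*p + 2.02)^3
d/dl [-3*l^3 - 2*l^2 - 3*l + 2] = -9*l^2 - 4*l - 3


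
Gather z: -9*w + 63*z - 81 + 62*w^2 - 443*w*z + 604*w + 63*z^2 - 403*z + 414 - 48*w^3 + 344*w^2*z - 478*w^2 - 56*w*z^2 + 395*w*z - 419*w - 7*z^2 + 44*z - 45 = -48*w^3 - 416*w^2 + 176*w + z^2*(56 - 56*w) + z*(344*w^2 - 48*w - 296) + 288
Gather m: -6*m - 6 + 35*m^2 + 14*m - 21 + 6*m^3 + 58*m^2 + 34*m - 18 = 6*m^3 + 93*m^2 + 42*m - 45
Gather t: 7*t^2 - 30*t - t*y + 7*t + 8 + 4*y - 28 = 7*t^2 + t*(-y - 23) + 4*y - 20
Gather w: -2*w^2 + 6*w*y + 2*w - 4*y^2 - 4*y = -2*w^2 + w*(6*y + 2) - 4*y^2 - 4*y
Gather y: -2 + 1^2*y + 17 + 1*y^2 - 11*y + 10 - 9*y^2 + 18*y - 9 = -8*y^2 + 8*y + 16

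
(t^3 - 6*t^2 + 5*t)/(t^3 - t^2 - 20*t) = (t - 1)/(t + 4)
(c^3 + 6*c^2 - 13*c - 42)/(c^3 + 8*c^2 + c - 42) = (c^2 - c - 6)/(c^2 + c - 6)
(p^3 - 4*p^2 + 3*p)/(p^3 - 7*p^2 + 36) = p*(p - 1)/(p^2 - 4*p - 12)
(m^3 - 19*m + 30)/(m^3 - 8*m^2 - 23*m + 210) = (m^2 - 5*m + 6)/(m^2 - 13*m + 42)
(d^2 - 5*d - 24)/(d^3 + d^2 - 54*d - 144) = 1/(d + 6)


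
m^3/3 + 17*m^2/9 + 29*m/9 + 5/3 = (m/3 + 1)*(m + 1)*(m + 5/3)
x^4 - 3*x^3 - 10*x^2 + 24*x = x*(x - 4)*(x - 2)*(x + 3)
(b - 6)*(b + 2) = b^2 - 4*b - 12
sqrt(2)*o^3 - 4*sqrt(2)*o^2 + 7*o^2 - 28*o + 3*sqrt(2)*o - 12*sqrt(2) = (o - 4)*(o + 3*sqrt(2))*(sqrt(2)*o + 1)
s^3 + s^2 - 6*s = s*(s - 2)*(s + 3)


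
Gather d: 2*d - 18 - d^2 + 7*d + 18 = -d^2 + 9*d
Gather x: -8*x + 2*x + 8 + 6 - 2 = 12 - 6*x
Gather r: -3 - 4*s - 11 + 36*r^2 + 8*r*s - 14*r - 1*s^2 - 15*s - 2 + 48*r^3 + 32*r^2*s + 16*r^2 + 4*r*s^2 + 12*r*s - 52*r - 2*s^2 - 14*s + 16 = 48*r^3 + r^2*(32*s + 52) + r*(4*s^2 + 20*s - 66) - 3*s^2 - 33*s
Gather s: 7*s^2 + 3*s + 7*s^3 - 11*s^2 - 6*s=7*s^3 - 4*s^2 - 3*s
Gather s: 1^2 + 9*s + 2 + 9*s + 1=18*s + 4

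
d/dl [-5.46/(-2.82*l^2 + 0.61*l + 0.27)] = (3.3306 - 30.7944*l)/(-2.82*l^2 + 0.61*l + 0.27)^2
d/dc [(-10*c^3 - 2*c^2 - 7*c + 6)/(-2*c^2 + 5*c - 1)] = (20*c^4 - 100*c^3 + 6*c^2 + 28*c - 23)/(4*c^4 - 20*c^3 + 29*c^2 - 10*c + 1)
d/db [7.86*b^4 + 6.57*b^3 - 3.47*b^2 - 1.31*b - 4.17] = 31.44*b^3 + 19.71*b^2 - 6.94*b - 1.31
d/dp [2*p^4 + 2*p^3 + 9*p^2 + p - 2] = 8*p^3 + 6*p^2 + 18*p + 1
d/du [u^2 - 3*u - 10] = 2*u - 3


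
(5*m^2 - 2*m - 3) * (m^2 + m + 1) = 5*m^4 + 3*m^3 - 5*m - 3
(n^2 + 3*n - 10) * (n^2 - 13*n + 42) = n^4 - 10*n^3 - 7*n^2 + 256*n - 420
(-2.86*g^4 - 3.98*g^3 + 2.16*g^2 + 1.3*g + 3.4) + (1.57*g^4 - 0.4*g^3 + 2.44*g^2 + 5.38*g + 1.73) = -1.29*g^4 - 4.38*g^3 + 4.6*g^2 + 6.68*g + 5.13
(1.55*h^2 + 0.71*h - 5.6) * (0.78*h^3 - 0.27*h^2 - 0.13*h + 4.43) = 1.209*h^5 + 0.1353*h^4 - 4.7612*h^3 + 8.2862*h^2 + 3.8733*h - 24.808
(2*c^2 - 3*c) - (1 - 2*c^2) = 4*c^2 - 3*c - 1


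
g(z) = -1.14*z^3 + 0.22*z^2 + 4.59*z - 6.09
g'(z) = -3.42*z^2 + 0.44*z + 4.59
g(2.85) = -17.61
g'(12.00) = -482.61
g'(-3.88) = -48.60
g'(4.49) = -62.38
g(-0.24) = -7.16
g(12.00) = -1889.25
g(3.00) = -21.12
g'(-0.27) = 4.22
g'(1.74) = -5.00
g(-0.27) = -7.29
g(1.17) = -2.24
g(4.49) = -84.24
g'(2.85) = -21.93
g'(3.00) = -24.87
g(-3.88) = 46.00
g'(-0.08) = 4.53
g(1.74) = -3.44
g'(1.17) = 0.42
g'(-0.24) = 4.29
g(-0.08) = -6.46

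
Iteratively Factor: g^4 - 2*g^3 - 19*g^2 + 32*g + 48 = (g - 3)*(g^3 + g^2 - 16*g - 16) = (g - 3)*(g + 4)*(g^2 - 3*g - 4) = (g - 4)*(g - 3)*(g + 4)*(g + 1)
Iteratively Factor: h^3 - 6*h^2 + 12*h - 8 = (h - 2)*(h^2 - 4*h + 4) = (h - 2)^2*(h - 2)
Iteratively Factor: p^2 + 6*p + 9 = (p + 3)*(p + 3)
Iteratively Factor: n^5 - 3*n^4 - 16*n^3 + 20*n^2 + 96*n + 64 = (n + 2)*(n^4 - 5*n^3 - 6*n^2 + 32*n + 32) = (n - 4)*(n + 2)*(n^3 - n^2 - 10*n - 8) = (n - 4)^2*(n + 2)*(n^2 + 3*n + 2) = (n - 4)^2*(n + 2)^2*(n + 1)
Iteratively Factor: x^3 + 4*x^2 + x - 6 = (x - 1)*(x^2 + 5*x + 6) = (x - 1)*(x + 2)*(x + 3)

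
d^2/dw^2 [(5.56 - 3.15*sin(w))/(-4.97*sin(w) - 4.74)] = (211.544074*sin(w)^2 - 201.754308*sin(w) - 423.088148)/(122.763473*sin(w)^3 + 351.246798*sin(w)^2 + 334.991916*sin(w) + 106.496424)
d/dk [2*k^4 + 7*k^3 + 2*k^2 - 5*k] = 8*k^3 + 21*k^2 + 4*k - 5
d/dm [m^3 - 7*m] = 3*m^2 - 7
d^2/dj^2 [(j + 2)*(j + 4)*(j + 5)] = 6*j + 22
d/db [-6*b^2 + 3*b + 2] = 3 - 12*b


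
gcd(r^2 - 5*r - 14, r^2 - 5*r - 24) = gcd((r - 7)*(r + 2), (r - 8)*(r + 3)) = 1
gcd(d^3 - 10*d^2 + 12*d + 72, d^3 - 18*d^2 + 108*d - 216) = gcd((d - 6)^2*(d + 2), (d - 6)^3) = d^2 - 12*d + 36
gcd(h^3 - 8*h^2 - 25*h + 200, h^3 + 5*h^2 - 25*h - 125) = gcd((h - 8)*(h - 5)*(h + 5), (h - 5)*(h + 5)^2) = h^2 - 25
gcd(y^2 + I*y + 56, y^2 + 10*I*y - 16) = y + 8*I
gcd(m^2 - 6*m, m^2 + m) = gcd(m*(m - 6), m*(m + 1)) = m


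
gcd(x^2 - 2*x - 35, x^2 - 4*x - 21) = x - 7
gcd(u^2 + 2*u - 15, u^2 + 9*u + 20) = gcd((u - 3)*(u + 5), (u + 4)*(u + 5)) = u + 5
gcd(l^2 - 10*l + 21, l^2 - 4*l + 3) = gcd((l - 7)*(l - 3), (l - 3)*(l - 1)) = l - 3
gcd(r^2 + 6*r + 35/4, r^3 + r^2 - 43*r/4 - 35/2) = r + 5/2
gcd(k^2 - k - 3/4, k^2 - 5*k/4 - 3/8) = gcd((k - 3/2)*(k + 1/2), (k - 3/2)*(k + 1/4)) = k - 3/2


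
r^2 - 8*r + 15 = (r - 5)*(r - 3)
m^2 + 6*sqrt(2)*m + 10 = (m + sqrt(2))*(m + 5*sqrt(2))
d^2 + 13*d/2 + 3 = (d + 1/2)*(d + 6)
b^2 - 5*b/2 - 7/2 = (b - 7/2)*(b + 1)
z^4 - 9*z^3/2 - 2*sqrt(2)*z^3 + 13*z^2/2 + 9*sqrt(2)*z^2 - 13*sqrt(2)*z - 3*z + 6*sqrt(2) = (z - 2)*(z - 3/2)*(z - 1)*(z - 2*sqrt(2))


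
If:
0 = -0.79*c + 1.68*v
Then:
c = 2.12658227848101*v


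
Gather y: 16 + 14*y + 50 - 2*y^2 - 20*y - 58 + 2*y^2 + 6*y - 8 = 0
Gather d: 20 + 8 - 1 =27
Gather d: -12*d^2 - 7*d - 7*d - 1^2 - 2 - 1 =-12*d^2 - 14*d - 4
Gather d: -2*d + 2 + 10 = 12 - 2*d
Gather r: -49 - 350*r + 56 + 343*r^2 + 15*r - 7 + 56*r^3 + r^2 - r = 56*r^3 + 344*r^2 - 336*r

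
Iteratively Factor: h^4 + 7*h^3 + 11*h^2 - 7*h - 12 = (h + 4)*(h^3 + 3*h^2 - h - 3) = (h + 1)*(h + 4)*(h^2 + 2*h - 3) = (h - 1)*(h + 1)*(h + 4)*(h + 3)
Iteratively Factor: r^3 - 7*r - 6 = (r + 1)*(r^2 - r - 6) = (r - 3)*(r + 1)*(r + 2)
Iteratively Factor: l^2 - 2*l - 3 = (l + 1)*(l - 3)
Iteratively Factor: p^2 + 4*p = (p)*(p + 4)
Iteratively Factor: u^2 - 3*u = (u - 3)*(u)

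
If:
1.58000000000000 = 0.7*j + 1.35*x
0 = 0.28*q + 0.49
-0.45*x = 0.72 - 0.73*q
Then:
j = 10.82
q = -1.75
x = -4.44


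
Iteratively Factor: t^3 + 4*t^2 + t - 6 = (t + 3)*(t^2 + t - 2) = (t + 2)*(t + 3)*(t - 1)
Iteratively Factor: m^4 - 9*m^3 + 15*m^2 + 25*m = (m + 1)*(m^3 - 10*m^2 + 25*m) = (m - 5)*(m + 1)*(m^2 - 5*m) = (m - 5)^2*(m + 1)*(m)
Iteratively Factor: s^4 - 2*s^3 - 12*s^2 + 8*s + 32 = (s + 2)*(s^3 - 4*s^2 - 4*s + 16) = (s - 4)*(s + 2)*(s^2 - 4) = (s - 4)*(s - 2)*(s + 2)*(s + 2)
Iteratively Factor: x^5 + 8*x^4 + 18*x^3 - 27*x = (x - 1)*(x^4 + 9*x^3 + 27*x^2 + 27*x) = (x - 1)*(x + 3)*(x^3 + 6*x^2 + 9*x) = (x - 1)*(x + 3)^2*(x^2 + 3*x) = (x - 1)*(x + 3)^3*(x)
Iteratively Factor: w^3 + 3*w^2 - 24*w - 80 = (w - 5)*(w^2 + 8*w + 16) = (w - 5)*(w + 4)*(w + 4)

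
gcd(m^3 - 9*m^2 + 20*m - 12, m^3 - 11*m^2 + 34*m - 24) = m^2 - 7*m + 6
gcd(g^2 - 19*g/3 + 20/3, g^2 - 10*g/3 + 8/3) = g - 4/3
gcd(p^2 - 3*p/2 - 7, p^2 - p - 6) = p + 2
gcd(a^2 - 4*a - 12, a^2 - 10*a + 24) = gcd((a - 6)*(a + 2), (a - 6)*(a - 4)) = a - 6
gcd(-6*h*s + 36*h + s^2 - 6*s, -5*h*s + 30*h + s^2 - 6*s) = s - 6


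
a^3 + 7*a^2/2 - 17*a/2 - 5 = (a - 2)*(a + 1/2)*(a + 5)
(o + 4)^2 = o^2 + 8*o + 16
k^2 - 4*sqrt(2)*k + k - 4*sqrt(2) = (k + 1)*(k - 4*sqrt(2))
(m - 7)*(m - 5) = m^2 - 12*m + 35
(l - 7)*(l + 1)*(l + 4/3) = l^3 - 14*l^2/3 - 15*l - 28/3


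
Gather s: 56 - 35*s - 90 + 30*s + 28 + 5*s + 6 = 0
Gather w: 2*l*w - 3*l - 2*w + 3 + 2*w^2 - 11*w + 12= -3*l + 2*w^2 + w*(2*l - 13) + 15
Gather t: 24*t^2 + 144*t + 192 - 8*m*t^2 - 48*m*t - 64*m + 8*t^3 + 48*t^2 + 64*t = -64*m + 8*t^3 + t^2*(72 - 8*m) + t*(208 - 48*m) + 192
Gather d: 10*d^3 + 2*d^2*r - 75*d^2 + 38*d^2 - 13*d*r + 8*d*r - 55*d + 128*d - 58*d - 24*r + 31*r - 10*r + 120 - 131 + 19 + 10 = 10*d^3 + d^2*(2*r - 37) + d*(15 - 5*r) - 3*r + 18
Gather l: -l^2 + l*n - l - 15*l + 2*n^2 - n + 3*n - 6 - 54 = -l^2 + l*(n - 16) + 2*n^2 + 2*n - 60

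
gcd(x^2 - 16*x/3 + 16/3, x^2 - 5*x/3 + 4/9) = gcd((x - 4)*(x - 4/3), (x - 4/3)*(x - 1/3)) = x - 4/3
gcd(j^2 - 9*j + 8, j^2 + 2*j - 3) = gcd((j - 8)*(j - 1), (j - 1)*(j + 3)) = j - 1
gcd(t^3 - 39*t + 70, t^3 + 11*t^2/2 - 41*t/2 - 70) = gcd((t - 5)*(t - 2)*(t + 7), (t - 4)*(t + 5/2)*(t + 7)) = t + 7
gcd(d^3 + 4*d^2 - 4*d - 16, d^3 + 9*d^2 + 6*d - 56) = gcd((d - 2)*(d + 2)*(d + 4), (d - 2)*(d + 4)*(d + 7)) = d^2 + 2*d - 8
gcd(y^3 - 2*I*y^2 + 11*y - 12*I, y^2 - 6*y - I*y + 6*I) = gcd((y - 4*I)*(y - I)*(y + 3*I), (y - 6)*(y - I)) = y - I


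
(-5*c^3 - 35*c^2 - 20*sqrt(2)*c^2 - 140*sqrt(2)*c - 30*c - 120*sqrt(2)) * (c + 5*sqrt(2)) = -5*c^4 - 45*sqrt(2)*c^3 - 35*c^3 - 315*sqrt(2)*c^2 - 230*c^2 - 1400*c - 270*sqrt(2)*c - 1200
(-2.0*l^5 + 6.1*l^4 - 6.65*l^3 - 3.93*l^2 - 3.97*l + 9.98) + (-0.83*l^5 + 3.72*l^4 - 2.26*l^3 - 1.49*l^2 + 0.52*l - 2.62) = -2.83*l^5 + 9.82*l^4 - 8.91*l^3 - 5.42*l^2 - 3.45*l + 7.36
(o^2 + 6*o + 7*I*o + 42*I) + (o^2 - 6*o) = 2*o^2 + 7*I*o + 42*I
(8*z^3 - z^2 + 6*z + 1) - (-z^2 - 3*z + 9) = 8*z^3 + 9*z - 8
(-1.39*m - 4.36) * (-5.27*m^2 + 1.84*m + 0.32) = 7.3253*m^3 + 20.4196*m^2 - 8.4672*m - 1.3952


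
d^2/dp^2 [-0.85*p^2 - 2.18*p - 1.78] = -1.70000000000000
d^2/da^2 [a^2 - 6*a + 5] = 2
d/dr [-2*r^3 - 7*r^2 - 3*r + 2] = -6*r^2 - 14*r - 3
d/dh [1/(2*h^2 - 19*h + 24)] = (19 - 4*h)/(2*h^2 - 19*h + 24)^2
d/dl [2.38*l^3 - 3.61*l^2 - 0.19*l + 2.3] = 7.14*l^2 - 7.22*l - 0.19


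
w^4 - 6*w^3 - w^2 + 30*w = w*(w - 5)*(w - 3)*(w + 2)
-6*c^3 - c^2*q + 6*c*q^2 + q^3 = (-c + q)*(c + q)*(6*c + q)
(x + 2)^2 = x^2 + 4*x + 4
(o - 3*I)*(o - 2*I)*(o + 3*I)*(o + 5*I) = o^4 + 3*I*o^3 + 19*o^2 + 27*I*o + 90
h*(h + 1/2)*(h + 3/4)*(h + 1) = h^4 + 9*h^3/4 + 13*h^2/8 + 3*h/8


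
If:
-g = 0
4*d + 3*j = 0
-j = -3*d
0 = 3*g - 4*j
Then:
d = 0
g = 0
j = 0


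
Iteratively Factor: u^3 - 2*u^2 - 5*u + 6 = (u - 1)*(u^2 - u - 6) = (u - 1)*(u + 2)*(u - 3)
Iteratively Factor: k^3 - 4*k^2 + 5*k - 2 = (k - 1)*(k^2 - 3*k + 2) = (k - 2)*(k - 1)*(k - 1)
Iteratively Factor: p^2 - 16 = (p + 4)*(p - 4)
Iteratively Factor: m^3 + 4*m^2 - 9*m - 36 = (m + 3)*(m^2 + m - 12) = (m + 3)*(m + 4)*(m - 3)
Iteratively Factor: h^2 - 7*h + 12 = (h - 4)*(h - 3)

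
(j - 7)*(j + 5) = j^2 - 2*j - 35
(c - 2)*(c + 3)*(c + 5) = c^3 + 6*c^2 - c - 30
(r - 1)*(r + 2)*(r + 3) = r^3 + 4*r^2 + r - 6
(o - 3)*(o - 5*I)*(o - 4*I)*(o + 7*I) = o^4 - 3*o^3 - 2*I*o^3 + 43*o^2 + 6*I*o^2 - 129*o - 140*I*o + 420*I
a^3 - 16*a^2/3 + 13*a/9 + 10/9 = (a - 5)*(a - 2/3)*(a + 1/3)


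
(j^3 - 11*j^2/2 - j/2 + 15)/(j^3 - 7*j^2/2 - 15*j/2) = (j - 2)/j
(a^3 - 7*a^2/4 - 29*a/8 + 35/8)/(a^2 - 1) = (8*a^2 - 6*a - 35)/(8*(a + 1))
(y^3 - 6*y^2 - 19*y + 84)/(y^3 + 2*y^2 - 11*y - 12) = (y - 7)/(y + 1)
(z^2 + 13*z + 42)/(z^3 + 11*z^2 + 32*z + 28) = (z + 6)/(z^2 + 4*z + 4)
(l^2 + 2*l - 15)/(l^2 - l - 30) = (l - 3)/(l - 6)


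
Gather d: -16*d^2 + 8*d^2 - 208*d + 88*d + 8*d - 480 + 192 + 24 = -8*d^2 - 112*d - 264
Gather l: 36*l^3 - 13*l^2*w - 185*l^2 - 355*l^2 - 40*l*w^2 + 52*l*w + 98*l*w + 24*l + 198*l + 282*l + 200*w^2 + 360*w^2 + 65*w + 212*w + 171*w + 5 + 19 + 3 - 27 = 36*l^3 + l^2*(-13*w - 540) + l*(-40*w^2 + 150*w + 504) + 560*w^2 + 448*w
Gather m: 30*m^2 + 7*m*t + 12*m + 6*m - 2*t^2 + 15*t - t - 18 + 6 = 30*m^2 + m*(7*t + 18) - 2*t^2 + 14*t - 12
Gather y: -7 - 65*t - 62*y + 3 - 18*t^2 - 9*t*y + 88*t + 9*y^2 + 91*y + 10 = -18*t^2 + 23*t + 9*y^2 + y*(29 - 9*t) + 6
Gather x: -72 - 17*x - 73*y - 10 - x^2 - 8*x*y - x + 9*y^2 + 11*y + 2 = -x^2 + x*(-8*y - 18) + 9*y^2 - 62*y - 80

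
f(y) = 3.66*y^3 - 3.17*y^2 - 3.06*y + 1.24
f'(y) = 10.98*y^2 - 6.34*y - 3.06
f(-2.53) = -70.58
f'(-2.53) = 83.26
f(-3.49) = -182.27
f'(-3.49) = 152.80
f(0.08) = 0.98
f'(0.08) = -3.50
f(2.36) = 24.47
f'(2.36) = 43.13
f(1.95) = 10.36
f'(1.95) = 26.33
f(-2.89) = -104.74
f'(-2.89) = 106.97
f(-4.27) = -328.44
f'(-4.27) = 224.21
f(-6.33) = -1034.72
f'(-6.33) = 477.03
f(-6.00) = -885.08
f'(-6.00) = 430.26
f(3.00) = 62.35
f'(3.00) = 76.74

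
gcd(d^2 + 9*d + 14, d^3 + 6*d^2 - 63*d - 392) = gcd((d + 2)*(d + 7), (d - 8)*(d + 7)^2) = d + 7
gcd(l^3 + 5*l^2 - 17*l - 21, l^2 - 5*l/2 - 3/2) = l - 3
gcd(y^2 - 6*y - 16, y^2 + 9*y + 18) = 1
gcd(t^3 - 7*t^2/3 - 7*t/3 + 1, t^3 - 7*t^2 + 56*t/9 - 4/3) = t - 1/3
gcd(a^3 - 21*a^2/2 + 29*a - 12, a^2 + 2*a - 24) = a - 4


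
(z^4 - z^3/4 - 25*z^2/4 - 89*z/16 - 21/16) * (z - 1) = z^5 - 5*z^4/4 - 6*z^3 + 11*z^2/16 + 17*z/4 + 21/16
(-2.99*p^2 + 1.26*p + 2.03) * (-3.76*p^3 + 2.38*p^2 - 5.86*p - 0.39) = 11.2424*p^5 - 11.8538*p^4 + 12.8874*p^3 - 1.3861*p^2 - 12.3872*p - 0.7917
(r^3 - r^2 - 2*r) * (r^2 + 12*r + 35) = r^5 + 11*r^4 + 21*r^3 - 59*r^2 - 70*r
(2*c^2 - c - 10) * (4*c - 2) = 8*c^3 - 8*c^2 - 38*c + 20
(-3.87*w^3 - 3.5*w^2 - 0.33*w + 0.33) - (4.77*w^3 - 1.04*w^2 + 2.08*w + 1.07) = -8.64*w^3 - 2.46*w^2 - 2.41*w - 0.74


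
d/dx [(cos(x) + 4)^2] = -2*(cos(x) + 4)*sin(x)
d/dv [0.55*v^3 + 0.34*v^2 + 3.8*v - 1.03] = 1.65*v^2 + 0.68*v + 3.8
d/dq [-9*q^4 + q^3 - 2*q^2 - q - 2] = -36*q^3 + 3*q^2 - 4*q - 1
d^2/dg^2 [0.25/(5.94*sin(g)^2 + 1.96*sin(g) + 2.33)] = (-35.2836*sin(g)^4 - 8.7318*sin(g)^3 + 65.8052*sin(g)^2 + 18.6053*sin(g) - 4.9993)/(5.94*sin(g)^2 + 1.96*sin(g) + 2.33)^3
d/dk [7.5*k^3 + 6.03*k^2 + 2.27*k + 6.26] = 22.5*k^2 + 12.06*k + 2.27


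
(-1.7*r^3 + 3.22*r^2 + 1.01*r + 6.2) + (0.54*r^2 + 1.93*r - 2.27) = -1.7*r^3 + 3.76*r^2 + 2.94*r + 3.93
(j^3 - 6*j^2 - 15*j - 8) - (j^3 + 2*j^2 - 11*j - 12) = -8*j^2 - 4*j + 4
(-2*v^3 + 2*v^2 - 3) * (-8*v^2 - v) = 16*v^5 - 14*v^4 - 2*v^3 + 24*v^2 + 3*v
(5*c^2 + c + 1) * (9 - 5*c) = -25*c^3 + 40*c^2 + 4*c + 9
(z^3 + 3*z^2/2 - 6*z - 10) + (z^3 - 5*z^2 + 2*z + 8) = 2*z^3 - 7*z^2/2 - 4*z - 2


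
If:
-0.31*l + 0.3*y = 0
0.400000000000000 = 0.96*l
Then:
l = 0.42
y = 0.43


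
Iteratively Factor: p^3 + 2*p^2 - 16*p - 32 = (p + 2)*(p^2 - 16) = (p + 2)*(p + 4)*(p - 4)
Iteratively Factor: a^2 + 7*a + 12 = (a + 4)*(a + 3)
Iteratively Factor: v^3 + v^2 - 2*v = (v - 1)*(v^2 + 2*v) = v*(v - 1)*(v + 2)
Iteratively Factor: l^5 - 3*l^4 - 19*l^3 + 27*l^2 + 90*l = (l + 3)*(l^4 - 6*l^3 - l^2 + 30*l) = (l + 2)*(l + 3)*(l^3 - 8*l^2 + 15*l) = (l - 5)*(l + 2)*(l + 3)*(l^2 - 3*l) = l*(l - 5)*(l + 2)*(l + 3)*(l - 3)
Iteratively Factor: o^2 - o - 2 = (o - 2)*(o + 1)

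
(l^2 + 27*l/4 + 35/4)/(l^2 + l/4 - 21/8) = 2*(l + 5)/(2*l - 3)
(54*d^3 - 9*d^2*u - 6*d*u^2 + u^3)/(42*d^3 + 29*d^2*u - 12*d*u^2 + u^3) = (-9*d^2 + u^2)/(-7*d^2 - 6*d*u + u^2)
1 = 1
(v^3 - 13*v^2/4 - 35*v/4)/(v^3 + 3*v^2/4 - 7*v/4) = (v - 5)/(v - 1)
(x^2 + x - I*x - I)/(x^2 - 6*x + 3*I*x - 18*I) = (x^2 + x*(1 - I) - I)/(x^2 + 3*x*(-2 + I) - 18*I)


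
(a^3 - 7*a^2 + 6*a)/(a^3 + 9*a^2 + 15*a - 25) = a*(a - 6)/(a^2 + 10*a + 25)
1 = 1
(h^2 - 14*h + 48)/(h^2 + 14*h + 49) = (h^2 - 14*h + 48)/(h^2 + 14*h + 49)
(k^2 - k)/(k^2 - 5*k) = (k - 1)/(k - 5)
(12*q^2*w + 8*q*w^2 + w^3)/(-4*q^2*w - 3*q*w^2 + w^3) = (-12*q^2 - 8*q*w - w^2)/(4*q^2 + 3*q*w - w^2)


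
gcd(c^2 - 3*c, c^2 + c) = c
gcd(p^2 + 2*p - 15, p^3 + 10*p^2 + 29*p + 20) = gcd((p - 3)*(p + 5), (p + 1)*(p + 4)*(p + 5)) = p + 5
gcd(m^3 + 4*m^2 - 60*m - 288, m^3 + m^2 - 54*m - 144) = m^2 - 2*m - 48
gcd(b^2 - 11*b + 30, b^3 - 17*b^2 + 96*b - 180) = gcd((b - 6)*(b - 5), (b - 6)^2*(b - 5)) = b^2 - 11*b + 30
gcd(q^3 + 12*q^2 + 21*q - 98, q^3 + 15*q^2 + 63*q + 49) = q^2 + 14*q + 49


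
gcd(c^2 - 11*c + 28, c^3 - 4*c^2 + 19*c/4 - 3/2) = 1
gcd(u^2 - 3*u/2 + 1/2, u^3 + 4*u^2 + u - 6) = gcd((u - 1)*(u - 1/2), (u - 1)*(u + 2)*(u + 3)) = u - 1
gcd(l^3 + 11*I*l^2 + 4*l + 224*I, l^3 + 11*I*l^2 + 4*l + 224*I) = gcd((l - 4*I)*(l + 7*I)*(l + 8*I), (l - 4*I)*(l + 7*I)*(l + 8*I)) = l^3 + 11*I*l^2 + 4*l + 224*I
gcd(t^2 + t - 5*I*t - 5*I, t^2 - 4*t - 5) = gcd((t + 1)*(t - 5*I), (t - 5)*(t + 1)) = t + 1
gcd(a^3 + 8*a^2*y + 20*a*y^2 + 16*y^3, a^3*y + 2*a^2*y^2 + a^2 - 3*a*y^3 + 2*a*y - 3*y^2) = 1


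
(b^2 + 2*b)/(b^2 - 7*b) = (b + 2)/(b - 7)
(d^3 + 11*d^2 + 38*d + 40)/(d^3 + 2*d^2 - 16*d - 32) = (d + 5)/(d - 4)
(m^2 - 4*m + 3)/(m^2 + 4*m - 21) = (m - 1)/(m + 7)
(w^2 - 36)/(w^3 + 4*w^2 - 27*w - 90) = (w - 6)/(w^2 - 2*w - 15)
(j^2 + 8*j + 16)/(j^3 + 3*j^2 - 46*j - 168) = (j + 4)/(j^2 - j - 42)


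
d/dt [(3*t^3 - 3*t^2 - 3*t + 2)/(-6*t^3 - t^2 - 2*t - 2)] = (-21*t^4 - 48*t^3 + 21*t^2 + 16*t + 10)/(36*t^6 + 12*t^5 + 25*t^4 + 28*t^3 + 8*t^2 + 8*t + 4)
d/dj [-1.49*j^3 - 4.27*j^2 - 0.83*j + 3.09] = -4.47*j^2 - 8.54*j - 0.83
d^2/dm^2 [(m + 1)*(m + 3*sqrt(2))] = 2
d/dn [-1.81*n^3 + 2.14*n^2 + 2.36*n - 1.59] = -5.43*n^2 + 4.28*n + 2.36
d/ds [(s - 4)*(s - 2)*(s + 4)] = 3*s^2 - 4*s - 16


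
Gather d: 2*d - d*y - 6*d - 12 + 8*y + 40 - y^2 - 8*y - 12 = d*(-y - 4) - y^2 + 16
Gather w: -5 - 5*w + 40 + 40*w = 35*w + 35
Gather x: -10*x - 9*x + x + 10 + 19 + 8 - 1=36 - 18*x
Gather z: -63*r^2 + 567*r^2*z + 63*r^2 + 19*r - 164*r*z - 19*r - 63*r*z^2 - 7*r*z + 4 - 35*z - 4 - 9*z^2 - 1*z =z^2*(-63*r - 9) + z*(567*r^2 - 171*r - 36)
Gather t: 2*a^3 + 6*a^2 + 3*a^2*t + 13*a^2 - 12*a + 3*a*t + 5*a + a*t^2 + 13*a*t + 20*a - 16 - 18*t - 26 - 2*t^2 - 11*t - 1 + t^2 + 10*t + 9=2*a^3 + 19*a^2 + 13*a + t^2*(a - 1) + t*(3*a^2 + 16*a - 19) - 34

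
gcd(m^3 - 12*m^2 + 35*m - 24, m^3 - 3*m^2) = m - 3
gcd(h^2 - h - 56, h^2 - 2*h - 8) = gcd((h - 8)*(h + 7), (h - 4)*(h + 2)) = 1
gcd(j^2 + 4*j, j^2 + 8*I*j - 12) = 1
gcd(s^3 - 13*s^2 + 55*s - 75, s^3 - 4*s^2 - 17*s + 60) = s^2 - 8*s + 15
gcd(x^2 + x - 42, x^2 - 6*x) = x - 6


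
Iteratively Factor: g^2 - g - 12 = (g + 3)*(g - 4)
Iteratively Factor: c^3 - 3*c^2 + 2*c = (c - 2)*(c^2 - c) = (c - 2)*(c - 1)*(c)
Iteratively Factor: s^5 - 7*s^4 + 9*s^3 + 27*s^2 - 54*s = (s)*(s^4 - 7*s^3 + 9*s^2 + 27*s - 54) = s*(s - 3)*(s^3 - 4*s^2 - 3*s + 18) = s*(s - 3)^2*(s^2 - s - 6) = s*(s - 3)^3*(s + 2)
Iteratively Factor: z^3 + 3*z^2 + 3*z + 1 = (z + 1)*(z^2 + 2*z + 1) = (z + 1)^2*(z + 1)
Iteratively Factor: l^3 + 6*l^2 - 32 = (l - 2)*(l^2 + 8*l + 16) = (l - 2)*(l + 4)*(l + 4)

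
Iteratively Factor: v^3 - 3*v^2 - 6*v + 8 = (v + 2)*(v^2 - 5*v + 4) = (v - 1)*(v + 2)*(v - 4)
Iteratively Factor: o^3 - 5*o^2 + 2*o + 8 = (o - 2)*(o^2 - 3*o - 4) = (o - 2)*(o + 1)*(o - 4)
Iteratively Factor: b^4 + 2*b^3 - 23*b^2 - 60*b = (b + 3)*(b^3 - b^2 - 20*b) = b*(b + 3)*(b^2 - b - 20) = b*(b + 3)*(b + 4)*(b - 5)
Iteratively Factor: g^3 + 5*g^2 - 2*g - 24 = (g - 2)*(g^2 + 7*g + 12) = (g - 2)*(g + 4)*(g + 3)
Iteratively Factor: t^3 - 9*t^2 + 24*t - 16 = (t - 1)*(t^2 - 8*t + 16) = (t - 4)*(t - 1)*(t - 4)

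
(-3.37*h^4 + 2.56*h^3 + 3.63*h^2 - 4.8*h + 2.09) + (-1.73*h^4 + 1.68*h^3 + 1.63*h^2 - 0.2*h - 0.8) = -5.1*h^4 + 4.24*h^3 + 5.26*h^2 - 5.0*h + 1.29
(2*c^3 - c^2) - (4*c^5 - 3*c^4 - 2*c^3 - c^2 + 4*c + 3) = -4*c^5 + 3*c^4 + 4*c^3 - 4*c - 3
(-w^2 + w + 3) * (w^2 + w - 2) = -w^4 + 6*w^2 + w - 6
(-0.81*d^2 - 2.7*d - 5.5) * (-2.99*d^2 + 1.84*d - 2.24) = 2.4219*d^4 + 6.5826*d^3 + 13.2914*d^2 - 4.072*d + 12.32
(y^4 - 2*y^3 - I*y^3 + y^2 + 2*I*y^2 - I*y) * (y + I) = y^5 - 2*y^4 + 2*y^3 - 2*y^2 + y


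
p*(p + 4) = p^2 + 4*p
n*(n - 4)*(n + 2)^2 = n^4 - 12*n^2 - 16*n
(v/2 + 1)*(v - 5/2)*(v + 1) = v^3/2 + v^2/4 - 11*v/4 - 5/2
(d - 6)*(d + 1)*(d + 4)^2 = d^4 + 3*d^3 - 30*d^2 - 128*d - 96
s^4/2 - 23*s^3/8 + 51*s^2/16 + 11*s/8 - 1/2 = (s/2 + 1/4)*(s - 4)*(s - 2)*(s - 1/4)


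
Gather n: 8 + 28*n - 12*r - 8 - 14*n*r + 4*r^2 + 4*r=n*(28 - 14*r) + 4*r^2 - 8*r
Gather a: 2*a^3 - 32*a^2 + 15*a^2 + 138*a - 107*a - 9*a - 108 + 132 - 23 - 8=2*a^3 - 17*a^2 + 22*a - 7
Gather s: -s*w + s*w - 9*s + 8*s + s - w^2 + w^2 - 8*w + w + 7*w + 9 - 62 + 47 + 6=0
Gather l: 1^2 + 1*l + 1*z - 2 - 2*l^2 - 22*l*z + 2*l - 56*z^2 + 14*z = -2*l^2 + l*(3 - 22*z) - 56*z^2 + 15*z - 1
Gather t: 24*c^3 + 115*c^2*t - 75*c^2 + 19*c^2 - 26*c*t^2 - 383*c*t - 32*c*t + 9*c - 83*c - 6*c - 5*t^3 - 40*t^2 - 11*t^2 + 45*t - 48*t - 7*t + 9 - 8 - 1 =24*c^3 - 56*c^2 - 80*c - 5*t^3 + t^2*(-26*c - 51) + t*(115*c^2 - 415*c - 10)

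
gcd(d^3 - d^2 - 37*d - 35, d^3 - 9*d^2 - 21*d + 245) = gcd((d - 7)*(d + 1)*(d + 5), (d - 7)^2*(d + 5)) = d^2 - 2*d - 35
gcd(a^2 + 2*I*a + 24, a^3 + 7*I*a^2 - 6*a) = a + 6*I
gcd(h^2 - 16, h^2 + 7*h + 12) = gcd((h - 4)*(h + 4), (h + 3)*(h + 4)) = h + 4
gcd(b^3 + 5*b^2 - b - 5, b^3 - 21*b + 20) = b^2 + 4*b - 5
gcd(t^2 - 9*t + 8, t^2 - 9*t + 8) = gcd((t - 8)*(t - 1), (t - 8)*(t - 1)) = t^2 - 9*t + 8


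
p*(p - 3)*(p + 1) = p^3 - 2*p^2 - 3*p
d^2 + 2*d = d*(d + 2)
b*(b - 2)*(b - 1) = b^3 - 3*b^2 + 2*b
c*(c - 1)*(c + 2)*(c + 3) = c^4 + 4*c^3 + c^2 - 6*c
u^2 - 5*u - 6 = (u - 6)*(u + 1)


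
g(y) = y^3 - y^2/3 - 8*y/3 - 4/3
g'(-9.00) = 246.33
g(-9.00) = -733.33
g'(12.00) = 421.33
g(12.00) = 1646.67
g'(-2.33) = 15.17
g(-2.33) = -9.58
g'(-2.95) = 25.41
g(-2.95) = -22.04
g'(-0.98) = 0.87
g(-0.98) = 0.02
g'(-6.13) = 114.15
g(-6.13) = -227.86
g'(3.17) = 25.37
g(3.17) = 18.72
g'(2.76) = 18.35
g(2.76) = 9.79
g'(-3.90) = 45.56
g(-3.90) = -55.32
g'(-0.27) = -2.27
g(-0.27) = -0.66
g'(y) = 3*y^2 - 2*y/3 - 8/3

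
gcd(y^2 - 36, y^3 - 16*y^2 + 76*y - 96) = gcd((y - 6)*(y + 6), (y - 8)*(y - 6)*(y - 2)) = y - 6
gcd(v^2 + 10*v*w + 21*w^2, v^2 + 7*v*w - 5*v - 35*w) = v + 7*w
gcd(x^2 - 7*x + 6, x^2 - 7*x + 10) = 1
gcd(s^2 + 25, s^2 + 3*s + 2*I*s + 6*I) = 1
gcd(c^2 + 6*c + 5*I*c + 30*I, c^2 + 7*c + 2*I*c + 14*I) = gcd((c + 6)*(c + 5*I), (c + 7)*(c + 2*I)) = 1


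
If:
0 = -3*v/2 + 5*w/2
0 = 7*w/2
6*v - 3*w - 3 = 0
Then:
No Solution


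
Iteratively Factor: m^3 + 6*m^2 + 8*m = (m)*(m^2 + 6*m + 8) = m*(m + 2)*(m + 4)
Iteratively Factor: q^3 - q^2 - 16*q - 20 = (q + 2)*(q^2 - 3*q - 10) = (q - 5)*(q + 2)*(q + 2)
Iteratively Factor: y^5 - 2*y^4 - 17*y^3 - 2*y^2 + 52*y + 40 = (y + 1)*(y^4 - 3*y^3 - 14*y^2 + 12*y + 40) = (y - 2)*(y + 1)*(y^3 - y^2 - 16*y - 20) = (y - 2)*(y + 1)*(y + 2)*(y^2 - 3*y - 10) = (y - 2)*(y + 1)*(y + 2)^2*(y - 5)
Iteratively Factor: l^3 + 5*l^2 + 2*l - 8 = (l - 1)*(l^2 + 6*l + 8) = (l - 1)*(l + 2)*(l + 4)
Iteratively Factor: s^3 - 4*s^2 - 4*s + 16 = (s - 4)*(s^2 - 4) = (s - 4)*(s - 2)*(s + 2)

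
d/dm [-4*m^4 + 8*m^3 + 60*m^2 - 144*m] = -16*m^3 + 24*m^2 + 120*m - 144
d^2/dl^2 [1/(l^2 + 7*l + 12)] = 2*(-l^2 - 7*l + (2*l + 7)^2 - 12)/(l^2 + 7*l + 12)^3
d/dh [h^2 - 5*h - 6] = 2*h - 5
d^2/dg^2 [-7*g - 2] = 0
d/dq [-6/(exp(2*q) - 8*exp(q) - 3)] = 12*(exp(q) - 4)*exp(q)/(-exp(2*q) + 8*exp(q) + 3)^2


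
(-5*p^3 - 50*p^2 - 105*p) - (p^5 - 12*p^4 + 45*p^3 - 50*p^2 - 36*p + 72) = -p^5 + 12*p^4 - 50*p^3 - 69*p - 72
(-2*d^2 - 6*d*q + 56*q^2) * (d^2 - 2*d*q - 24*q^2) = -2*d^4 - 2*d^3*q + 116*d^2*q^2 + 32*d*q^3 - 1344*q^4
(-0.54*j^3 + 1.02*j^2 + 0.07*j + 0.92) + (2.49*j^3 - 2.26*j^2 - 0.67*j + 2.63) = 1.95*j^3 - 1.24*j^2 - 0.6*j + 3.55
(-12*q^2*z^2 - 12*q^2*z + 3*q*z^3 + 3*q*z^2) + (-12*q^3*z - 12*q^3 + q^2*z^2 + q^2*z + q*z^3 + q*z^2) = -12*q^3*z - 12*q^3 - 11*q^2*z^2 - 11*q^2*z + 4*q*z^3 + 4*q*z^2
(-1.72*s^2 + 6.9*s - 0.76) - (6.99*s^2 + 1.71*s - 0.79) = -8.71*s^2 + 5.19*s + 0.03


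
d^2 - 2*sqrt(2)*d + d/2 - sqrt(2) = (d + 1/2)*(d - 2*sqrt(2))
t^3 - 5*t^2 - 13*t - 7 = (t - 7)*(t + 1)^2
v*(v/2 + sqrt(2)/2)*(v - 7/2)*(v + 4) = v^4/2 + v^3/4 + sqrt(2)*v^3/2 - 7*v^2 + sqrt(2)*v^2/4 - 7*sqrt(2)*v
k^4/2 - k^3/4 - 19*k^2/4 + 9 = (k/2 + 1)*(k - 3)*(k - 3/2)*(k + 2)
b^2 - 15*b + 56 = (b - 8)*(b - 7)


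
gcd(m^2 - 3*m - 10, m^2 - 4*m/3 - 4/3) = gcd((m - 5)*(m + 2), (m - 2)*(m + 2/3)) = 1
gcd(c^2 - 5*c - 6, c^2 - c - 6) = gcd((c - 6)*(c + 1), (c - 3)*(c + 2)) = 1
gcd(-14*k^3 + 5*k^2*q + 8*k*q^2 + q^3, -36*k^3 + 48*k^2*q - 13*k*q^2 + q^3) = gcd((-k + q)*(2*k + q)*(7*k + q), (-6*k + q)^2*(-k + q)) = -k + q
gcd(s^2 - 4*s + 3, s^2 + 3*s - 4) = s - 1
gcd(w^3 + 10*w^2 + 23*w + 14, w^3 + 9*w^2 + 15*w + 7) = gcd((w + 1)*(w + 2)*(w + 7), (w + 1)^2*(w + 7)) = w^2 + 8*w + 7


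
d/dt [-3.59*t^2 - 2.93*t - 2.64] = -7.18*t - 2.93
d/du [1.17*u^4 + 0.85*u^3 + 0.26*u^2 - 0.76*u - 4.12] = 4.68*u^3 + 2.55*u^2 + 0.52*u - 0.76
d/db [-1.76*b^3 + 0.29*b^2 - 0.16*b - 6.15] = -5.28*b^2 + 0.58*b - 0.16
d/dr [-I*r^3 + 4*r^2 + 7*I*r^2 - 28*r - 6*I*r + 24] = -3*I*r^2 + r*(8 + 14*I) - 28 - 6*I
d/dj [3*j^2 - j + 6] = 6*j - 1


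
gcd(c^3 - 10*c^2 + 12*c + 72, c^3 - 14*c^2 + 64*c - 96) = c - 6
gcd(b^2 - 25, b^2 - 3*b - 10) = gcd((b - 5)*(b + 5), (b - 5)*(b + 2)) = b - 5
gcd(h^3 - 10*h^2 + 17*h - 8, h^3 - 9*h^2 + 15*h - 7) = h^2 - 2*h + 1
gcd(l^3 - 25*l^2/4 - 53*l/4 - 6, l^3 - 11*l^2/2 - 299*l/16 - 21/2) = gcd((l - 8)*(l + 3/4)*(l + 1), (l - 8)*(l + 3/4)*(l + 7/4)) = l^2 - 29*l/4 - 6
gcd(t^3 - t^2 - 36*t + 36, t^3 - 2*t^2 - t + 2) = t - 1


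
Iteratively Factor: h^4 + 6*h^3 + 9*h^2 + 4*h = (h + 1)*(h^3 + 5*h^2 + 4*h) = (h + 1)*(h + 4)*(h^2 + h) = (h + 1)^2*(h + 4)*(h)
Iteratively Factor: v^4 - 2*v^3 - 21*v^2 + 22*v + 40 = (v - 5)*(v^3 + 3*v^2 - 6*v - 8) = (v - 5)*(v - 2)*(v^2 + 5*v + 4) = (v - 5)*(v - 2)*(v + 1)*(v + 4)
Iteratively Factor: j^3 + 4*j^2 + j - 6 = (j + 3)*(j^2 + j - 2) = (j - 1)*(j + 3)*(j + 2)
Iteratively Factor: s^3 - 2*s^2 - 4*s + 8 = (s - 2)*(s^2 - 4) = (s - 2)*(s + 2)*(s - 2)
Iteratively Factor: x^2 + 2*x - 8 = (x - 2)*(x + 4)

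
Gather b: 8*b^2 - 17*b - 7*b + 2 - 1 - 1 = 8*b^2 - 24*b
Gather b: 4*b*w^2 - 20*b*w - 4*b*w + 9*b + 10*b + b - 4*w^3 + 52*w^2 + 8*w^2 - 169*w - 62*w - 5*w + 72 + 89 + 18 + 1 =b*(4*w^2 - 24*w + 20) - 4*w^3 + 60*w^2 - 236*w + 180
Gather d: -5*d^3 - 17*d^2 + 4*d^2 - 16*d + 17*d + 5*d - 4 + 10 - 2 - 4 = -5*d^3 - 13*d^2 + 6*d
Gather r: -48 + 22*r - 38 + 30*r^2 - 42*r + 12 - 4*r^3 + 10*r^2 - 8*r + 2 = -4*r^3 + 40*r^2 - 28*r - 72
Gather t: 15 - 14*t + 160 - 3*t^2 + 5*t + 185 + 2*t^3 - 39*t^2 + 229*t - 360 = 2*t^3 - 42*t^2 + 220*t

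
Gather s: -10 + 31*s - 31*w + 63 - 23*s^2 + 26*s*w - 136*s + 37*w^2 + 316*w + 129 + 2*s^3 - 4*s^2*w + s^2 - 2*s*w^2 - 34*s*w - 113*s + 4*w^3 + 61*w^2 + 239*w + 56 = 2*s^3 + s^2*(-4*w - 22) + s*(-2*w^2 - 8*w - 218) + 4*w^3 + 98*w^2 + 524*w + 238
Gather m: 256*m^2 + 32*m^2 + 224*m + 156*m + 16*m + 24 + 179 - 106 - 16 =288*m^2 + 396*m + 81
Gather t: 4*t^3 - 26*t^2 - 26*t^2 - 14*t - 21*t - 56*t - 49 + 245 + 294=4*t^3 - 52*t^2 - 91*t + 490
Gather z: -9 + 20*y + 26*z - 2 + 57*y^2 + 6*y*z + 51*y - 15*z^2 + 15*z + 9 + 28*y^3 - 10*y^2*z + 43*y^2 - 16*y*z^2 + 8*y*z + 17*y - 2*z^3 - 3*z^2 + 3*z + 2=28*y^3 + 100*y^2 + 88*y - 2*z^3 + z^2*(-16*y - 18) + z*(-10*y^2 + 14*y + 44)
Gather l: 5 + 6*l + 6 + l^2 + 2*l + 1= l^2 + 8*l + 12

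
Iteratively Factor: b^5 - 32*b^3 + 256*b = (b - 4)*(b^4 + 4*b^3 - 16*b^2 - 64*b) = b*(b - 4)*(b^3 + 4*b^2 - 16*b - 64) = b*(b - 4)*(b + 4)*(b^2 - 16) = b*(b - 4)^2*(b + 4)*(b + 4)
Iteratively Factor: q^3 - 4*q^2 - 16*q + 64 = (q + 4)*(q^2 - 8*q + 16) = (q - 4)*(q + 4)*(q - 4)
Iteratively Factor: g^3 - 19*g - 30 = (g + 3)*(g^2 - 3*g - 10) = (g - 5)*(g + 3)*(g + 2)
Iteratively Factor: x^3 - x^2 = (x)*(x^2 - x) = x*(x - 1)*(x)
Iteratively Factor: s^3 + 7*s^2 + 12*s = (s + 3)*(s^2 + 4*s) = s*(s + 3)*(s + 4)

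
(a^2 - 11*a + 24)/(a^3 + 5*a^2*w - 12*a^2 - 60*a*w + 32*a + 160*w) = (a - 3)/(a^2 + 5*a*w - 4*a - 20*w)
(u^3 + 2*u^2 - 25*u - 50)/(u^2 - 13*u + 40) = (u^2 + 7*u + 10)/(u - 8)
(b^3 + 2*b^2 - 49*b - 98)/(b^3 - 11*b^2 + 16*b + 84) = (b + 7)/(b - 6)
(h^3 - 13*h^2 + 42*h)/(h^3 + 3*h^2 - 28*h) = (h^2 - 13*h + 42)/(h^2 + 3*h - 28)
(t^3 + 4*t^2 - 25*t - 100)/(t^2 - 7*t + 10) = (t^2 + 9*t + 20)/(t - 2)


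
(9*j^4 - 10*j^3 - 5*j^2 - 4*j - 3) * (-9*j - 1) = -81*j^5 + 81*j^4 + 55*j^3 + 41*j^2 + 31*j + 3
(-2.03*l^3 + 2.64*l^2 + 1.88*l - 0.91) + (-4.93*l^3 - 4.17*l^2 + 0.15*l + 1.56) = -6.96*l^3 - 1.53*l^2 + 2.03*l + 0.65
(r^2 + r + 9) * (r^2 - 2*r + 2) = r^4 - r^3 + 9*r^2 - 16*r + 18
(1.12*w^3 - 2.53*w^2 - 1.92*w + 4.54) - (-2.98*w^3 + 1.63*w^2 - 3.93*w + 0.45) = 4.1*w^3 - 4.16*w^2 + 2.01*w + 4.09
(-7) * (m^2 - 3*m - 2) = -7*m^2 + 21*m + 14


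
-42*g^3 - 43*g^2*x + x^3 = (-7*g + x)*(g + x)*(6*g + x)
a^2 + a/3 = a*(a + 1/3)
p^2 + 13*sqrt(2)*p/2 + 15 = (p + 3*sqrt(2)/2)*(p + 5*sqrt(2))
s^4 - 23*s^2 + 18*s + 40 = (s - 4)*(s - 2)*(s + 1)*(s + 5)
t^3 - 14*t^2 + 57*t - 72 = (t - 8)*(t - 3)^2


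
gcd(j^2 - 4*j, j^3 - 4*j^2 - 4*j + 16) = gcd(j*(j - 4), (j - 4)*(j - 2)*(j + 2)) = j - 4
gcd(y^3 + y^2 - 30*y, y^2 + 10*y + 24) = y + 6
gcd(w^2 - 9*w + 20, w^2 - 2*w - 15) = w - 5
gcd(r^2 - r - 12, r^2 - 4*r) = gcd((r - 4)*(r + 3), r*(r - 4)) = r - 4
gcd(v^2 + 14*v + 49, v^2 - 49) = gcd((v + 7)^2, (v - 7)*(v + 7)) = v + 7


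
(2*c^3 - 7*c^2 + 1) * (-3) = -6*c^3 + 21*c^2 - 3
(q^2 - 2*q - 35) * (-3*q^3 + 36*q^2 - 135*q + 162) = -3*q^5 + 42*q^4 - 102*q^3 - 828*q^2 + 4401*q - 5670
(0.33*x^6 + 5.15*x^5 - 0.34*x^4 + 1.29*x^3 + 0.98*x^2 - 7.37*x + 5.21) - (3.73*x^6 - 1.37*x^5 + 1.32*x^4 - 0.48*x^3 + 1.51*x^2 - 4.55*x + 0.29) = -3.4*x^6 + 6.52*x^5 - 1.66*x^4 + 1.77*x^3 - 0.53*x^2 - 2.82*x + 4.92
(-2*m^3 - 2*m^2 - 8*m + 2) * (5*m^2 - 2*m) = -10*m^5 - 6*m^4 - 36*m^3 + 26*m^2 - 4*m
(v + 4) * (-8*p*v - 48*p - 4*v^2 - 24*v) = -8*p*v^2 - 80*p*v - 192*p - 4*v^3 - 40*v^2 - 96*v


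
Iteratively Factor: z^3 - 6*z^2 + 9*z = (z)*(z^2 - 6*z + 9) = z*(z - 3)*(z - 3)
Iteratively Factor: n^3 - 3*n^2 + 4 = (n + 1)*(n^2 - 4*n + 4) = (n - 2)*(n + 1)*(n - 2)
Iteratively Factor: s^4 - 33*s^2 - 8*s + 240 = (s - 5)*(s^3 + 5*s^2 - 8*s - 48) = (s - 5)*(s - 3)*(s^2 + 8*s + 16) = (s - 5)*(s - 3)*(s + 4)*(s + 4)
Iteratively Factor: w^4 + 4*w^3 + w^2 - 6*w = (w)*(w^3 + 4*w^2 + w - 6) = w*(w + 3)*(w^2 + w - 2) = w*(w - 1)*(w + 3)*(w + 2)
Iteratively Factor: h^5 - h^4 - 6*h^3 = (h - 3)*(h^4 + 2*h^3) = h*(h - 3)*(h^3 + 2*h^2) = h^2*(h - 3)*(h^2 + 2*h) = h^2*(h - 3)*(h + 2)*(h)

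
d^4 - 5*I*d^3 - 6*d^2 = d^2*(d - 3*I)*(d - 2*I)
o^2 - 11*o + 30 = (o - 6)*(o - 5)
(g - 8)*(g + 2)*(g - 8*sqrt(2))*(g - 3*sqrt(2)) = g^4 - 11*sqrt(2)*g^3 - 6*g^3 + 32*g^2 + 66*sqrt(2)*g^2 - 288*g + 176*sqrt(2)*g - 768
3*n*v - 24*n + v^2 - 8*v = (3*n + v)*(v - 8)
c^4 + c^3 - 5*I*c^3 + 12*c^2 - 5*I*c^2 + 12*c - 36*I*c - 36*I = (c + 1)*(c - 6*I)*(c - 2*I)*(c + 3*I)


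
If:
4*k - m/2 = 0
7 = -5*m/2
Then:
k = -7/20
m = -14/5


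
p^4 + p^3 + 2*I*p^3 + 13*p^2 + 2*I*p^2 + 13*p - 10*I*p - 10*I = (p + 1)*(p - 2*I)*(p - I)*(p + 5*I)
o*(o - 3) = o^2 - 3*o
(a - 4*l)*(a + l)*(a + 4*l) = a^3 + a^2*l - 16*a*l^2 - 16*l^3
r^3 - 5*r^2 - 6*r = r*(r - 6)*(r + 1)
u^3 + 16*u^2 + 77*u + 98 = (u + 2)*(u + 7)^2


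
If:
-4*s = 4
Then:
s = -1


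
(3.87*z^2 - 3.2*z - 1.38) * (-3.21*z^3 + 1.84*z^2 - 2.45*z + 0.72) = -12.4227*z^5 + 17.3928*z^4 - 10.9397*z^3 + 8.0872*z^2 + 1.077*z - 0.9936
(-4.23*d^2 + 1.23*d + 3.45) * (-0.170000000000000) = 0.7191*d^2 - 0.2091*d - 0.5865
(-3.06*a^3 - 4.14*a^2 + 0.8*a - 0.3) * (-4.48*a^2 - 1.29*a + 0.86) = 13.7088*a^5 + 22.4946*a^4 - 0.875000000000001*a^3 - 3.2484*a^2 + 1.075*a - 0.258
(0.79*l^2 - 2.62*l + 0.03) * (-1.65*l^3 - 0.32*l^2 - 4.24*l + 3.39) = -1.3035*l^5 + 4.0702*l^4 - 2.5607*l^3 + 13.7773*l^2 - 9.009*l + 0.1017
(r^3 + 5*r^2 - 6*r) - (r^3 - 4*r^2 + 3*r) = 9*r^2 - 9*r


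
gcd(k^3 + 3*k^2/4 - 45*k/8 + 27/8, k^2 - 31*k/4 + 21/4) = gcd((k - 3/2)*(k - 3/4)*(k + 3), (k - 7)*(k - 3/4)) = k - 3/4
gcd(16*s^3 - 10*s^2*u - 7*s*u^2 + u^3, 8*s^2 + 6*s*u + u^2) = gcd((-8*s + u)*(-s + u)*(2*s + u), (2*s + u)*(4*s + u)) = 2*s + u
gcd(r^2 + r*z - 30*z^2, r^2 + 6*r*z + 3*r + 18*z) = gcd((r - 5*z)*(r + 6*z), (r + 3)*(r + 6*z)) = r + 6*z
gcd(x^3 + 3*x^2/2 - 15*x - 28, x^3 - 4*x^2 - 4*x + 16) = x^2 - 2*x - 8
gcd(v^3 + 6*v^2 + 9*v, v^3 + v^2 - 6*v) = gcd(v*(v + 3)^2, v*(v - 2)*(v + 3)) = v^2 + 3*v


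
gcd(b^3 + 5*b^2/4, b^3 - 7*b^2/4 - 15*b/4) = b^2 + 5*b/4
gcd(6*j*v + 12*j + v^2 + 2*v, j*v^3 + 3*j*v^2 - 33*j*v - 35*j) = 1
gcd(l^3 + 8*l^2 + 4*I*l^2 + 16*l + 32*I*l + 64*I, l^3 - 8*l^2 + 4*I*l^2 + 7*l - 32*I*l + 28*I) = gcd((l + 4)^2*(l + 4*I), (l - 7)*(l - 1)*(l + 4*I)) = l + 4*I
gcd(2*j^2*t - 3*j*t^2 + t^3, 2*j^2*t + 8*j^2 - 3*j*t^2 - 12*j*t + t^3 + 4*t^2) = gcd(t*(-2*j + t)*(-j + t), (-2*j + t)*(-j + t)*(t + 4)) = 2*j^2 - 3*j*t + t^2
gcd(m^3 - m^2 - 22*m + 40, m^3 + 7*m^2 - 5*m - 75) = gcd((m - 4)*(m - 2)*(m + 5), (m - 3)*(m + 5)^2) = m + 5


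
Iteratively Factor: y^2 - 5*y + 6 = (y - 2)*(y - 3)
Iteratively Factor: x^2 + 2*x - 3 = (x - 1)*(x + 3)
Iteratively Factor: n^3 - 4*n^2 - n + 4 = (n - 4)*(n^2 - 1) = (n - 4)*(n + 1)*(n - 1)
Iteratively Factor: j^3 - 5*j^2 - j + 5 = (j - 5)*(j^2 - 1) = (j - 5)*(j - 1)*(j + 1)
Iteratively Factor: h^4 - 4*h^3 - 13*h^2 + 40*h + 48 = (h - 4)*(h^3 - 13*h - 12) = (h - 4)^2*(h^2 + 4*h + 3) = (h - 4)^2*(h + 3)*(h + 1)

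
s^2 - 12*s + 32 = (s - 8)*(s - 4)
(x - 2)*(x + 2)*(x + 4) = x^3 + 4*x^2 - 4*x - 16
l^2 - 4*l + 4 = (l - 2)^2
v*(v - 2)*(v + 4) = v^3 + 2*v^2 - 8*v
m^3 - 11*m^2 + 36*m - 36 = (m - 6)*(m - 3)*(m - 2)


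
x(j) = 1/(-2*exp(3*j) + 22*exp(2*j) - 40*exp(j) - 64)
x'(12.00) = 0.00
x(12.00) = 0.00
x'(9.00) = 0.00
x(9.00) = 0.00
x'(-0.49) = 0.00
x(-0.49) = -0.01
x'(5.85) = 0.00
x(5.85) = -0.00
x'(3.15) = 0.00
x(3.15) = -0.00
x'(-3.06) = 0.00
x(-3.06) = -0.02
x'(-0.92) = 0.00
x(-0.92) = -0.01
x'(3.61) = 0.00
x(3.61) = -0.00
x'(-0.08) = 0.00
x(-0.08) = -0.01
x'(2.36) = 0.02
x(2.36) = -0.00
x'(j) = (6*exp(3*j) - 44*exp(2*j) + 40*exp(j))/(-2*exp(3*j) + 22*exp(2*j) - 40*exp(j) - 64)^2 = (3*exp(2*j) - 22*exp(j) + 20)*exp(j)/(2*(exp(3*j) - 11*exp(2*j) + 20*exp(j) + 32)^2)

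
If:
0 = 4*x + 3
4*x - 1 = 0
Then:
No Solution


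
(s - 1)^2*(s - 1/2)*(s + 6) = s^4 + 7*s^3/2 - 13*s^2 + 23*s/2 - 3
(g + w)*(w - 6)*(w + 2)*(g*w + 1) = g^2*w^3 - 4*g^2*w^2 - 12*g^2*w + g*w^4 - 4*g*w^3 - 11*g*w^2 - 4*g*w - 12*g + w^3 - 4*w^2 - 12*w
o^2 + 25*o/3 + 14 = (o + 7/3)*(o + 6)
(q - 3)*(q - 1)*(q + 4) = q^3 - 13*q + 12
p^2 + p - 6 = (p - 2)*(p + 3)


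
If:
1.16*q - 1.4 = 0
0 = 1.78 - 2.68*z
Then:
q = 1.21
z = 0.66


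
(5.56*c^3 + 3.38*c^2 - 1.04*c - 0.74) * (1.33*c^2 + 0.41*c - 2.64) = 7.3948*c^5 + 6.775*c^4 - 14.6758*c^3 - 10.3338*c^2 + 2.4422*c + 1.9536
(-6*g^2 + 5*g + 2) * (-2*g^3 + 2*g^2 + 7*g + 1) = 12*g^5 - 22*g^4 - 36*g^3 + 33*g^2 + 19*g + 2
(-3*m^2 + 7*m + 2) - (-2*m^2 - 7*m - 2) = -m^2 + 14*m + 4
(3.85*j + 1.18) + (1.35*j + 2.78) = 5.2*j + 3.96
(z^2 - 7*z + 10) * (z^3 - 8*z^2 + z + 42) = z^5 - 15*z^4 + 67*z^3 - 45*z^2 - 284*z + 420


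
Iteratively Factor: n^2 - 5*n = (n)*(n - 5)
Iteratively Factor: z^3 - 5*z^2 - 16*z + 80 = (z - 4)*(z^2 - z - 20) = (z - 5)*(z - 4)*(z + 4)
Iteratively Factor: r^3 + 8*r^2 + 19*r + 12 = (r + 4)*(r^2 + 4*r + 3) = (r + 3)*(r + 4)*(r + 1)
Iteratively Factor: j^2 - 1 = (j - 1)*(j + 1)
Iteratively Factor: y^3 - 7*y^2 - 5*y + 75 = (y - 5)*(y^2 - 2*y - 15) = (y - 5)^2*(y + 3)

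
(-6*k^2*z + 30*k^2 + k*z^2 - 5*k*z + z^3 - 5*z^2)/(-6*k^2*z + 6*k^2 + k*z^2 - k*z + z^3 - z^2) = (z - 5)/(z - 1)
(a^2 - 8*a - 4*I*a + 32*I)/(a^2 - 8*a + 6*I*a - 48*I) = (a - 4*I)/(a + 6*I)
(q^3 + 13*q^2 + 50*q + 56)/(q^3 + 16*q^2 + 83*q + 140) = (q + 2)/(q + 5)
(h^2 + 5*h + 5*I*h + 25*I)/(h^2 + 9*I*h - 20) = (h + 5)/(h + 4*I)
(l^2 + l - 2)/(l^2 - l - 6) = (l - 1)/(l - 3)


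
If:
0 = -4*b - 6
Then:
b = -3/2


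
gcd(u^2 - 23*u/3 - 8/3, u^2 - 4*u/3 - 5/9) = u + 1/3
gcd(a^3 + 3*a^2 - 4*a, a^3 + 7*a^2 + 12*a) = a^2 + 4*a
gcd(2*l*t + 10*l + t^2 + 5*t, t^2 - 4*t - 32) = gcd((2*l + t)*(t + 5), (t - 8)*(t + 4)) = 1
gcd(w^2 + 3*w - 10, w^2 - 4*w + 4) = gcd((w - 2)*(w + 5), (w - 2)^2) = w - 2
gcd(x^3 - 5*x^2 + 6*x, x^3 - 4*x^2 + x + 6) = x^2 - 5*x + 6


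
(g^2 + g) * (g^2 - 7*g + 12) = g^4 - 6*g^3 + 5*g^2 + 12*g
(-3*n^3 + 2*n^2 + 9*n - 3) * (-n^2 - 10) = 3*n^5 - 2*n^4 + 21*n^3 - 17*n^2 - 90*n + 30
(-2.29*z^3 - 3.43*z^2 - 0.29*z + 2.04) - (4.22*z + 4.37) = -2.29*z^3 - 3.43*z^2 - 4.51*z - 2.33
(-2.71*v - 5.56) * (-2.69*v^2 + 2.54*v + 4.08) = 7.2899*v^3 + 8.073*v^2 - 25.1792*v - 22.6848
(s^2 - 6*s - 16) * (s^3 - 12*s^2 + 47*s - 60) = s^5 - 18*s^4 + 103*s^3 - 150*s^2 - 392*s + 960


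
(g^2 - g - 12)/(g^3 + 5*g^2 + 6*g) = (g - 4)/(g*(g + 2))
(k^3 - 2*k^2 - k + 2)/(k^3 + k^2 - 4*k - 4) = (k - 1)/(k + 2)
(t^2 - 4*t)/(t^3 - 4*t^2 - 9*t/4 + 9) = 4*t/(4*t^2 - 9)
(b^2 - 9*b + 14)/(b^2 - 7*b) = (b - 2)/b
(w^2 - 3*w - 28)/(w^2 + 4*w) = (w - 7)/w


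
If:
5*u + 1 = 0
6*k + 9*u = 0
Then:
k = 3/10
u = -1/5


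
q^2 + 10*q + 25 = (q + 5)^2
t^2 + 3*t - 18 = (t - 3)*(t + 6)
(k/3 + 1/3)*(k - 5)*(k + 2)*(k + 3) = k^4/3 + k^3/3 - 19*k^2/3 - 49*k/3 - 10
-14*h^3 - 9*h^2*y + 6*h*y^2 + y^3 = (-2*h + y)*(h + y)*(7*h + y)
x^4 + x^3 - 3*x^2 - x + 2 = (x - 1)^2*(x + 1)*(x + 2)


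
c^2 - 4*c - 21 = (c - 7)*(c + 3)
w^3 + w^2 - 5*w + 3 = (w - 1)^2*(w + 3)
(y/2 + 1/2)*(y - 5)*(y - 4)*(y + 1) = y^4/2 - 7*y^3/2 + 3*y^2/2 + 31*y/2 + 10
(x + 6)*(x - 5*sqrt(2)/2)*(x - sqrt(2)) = x^3 - 7*sqrt(2)*x^2/2 + 6*x^2 - 21*sqrt(2)*x + 5*x + 30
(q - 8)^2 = q^2 - 16*q + 64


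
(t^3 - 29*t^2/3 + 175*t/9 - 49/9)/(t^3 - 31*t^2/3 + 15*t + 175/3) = (9*t^2 - 24*t + 7)/(3*(3*t^2 - 10*t - 25))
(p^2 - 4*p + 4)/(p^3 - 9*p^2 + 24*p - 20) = 1/(p - 5)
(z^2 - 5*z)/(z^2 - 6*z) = (z - 5)/(z - 6)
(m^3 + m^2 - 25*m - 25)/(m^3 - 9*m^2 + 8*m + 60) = (m^2 + 6*m + 5)/(m^2 - 4*m - 12)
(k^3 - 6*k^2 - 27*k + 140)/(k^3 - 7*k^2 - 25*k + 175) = (k - 4)/(k - 5)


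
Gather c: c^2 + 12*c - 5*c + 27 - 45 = c^2 + 7*c - 18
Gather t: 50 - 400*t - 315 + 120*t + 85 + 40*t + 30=-240*t - 150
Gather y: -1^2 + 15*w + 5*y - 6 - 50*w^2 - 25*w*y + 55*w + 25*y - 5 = -50*w^2 + 70*w + y*(30 - 25*w) - 12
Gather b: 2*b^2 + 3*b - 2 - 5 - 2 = 2*b^2 + 3*b - 9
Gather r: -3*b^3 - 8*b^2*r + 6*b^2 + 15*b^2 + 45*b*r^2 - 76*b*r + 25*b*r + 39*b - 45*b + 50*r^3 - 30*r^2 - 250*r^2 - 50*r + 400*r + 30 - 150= -3*b^3 + 21*b^2 - 6*b + 50*r^3 + r^2*(45*b - 280) + r*(-8*b^2 - 51*b + 350) - 120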